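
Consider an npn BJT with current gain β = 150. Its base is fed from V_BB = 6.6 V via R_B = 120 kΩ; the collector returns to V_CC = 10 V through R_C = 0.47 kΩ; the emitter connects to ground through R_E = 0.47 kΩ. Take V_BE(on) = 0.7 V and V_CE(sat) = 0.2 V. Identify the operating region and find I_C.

Assume active. Base-emitter loop: I_B = (V_BB − V_BE)/(R_B + (β+1)R_E) = (6.6 − 0.7)/(120 + 151×0.47) = 0.0309 mA.
I_C = β·I_B = 150×0.0309 = 4.63 mA.
V_CE = V_CC − I_C·R_C − I_E·R_E = 10 − 4.63×0.47 − 4.67×0.47 = 5.63 V > V_CE(sat), so the active-region assumption holds.

active; I_C ≈ 4.6 mA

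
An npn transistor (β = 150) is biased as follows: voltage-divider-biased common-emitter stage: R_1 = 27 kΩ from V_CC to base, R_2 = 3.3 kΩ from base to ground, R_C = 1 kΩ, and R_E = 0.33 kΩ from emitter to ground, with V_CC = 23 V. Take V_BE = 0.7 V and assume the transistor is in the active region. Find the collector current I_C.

I_C ≈ 5.1 mA

Thevenize the base divider: V_Th = V_CC·R_2/(R_1+R_2) = 23×3.3/30.3 = 2.5 V, R_Th = R_1‖R_2 = 2.94 kΩ.
Base-emitter loop: V_Th = I_B·R_Th + V_BE + (β+1)I_B·R_E, so I_B = (2.5 − 0.7) / (2.94 + 151×0.33) = 0.0342 mA.
I_C = β·I_B = 150×0.0342 = 5.13 mA, and I_E = (β+1)I_B = 5.16 mA.
V_CE = V_CC − I_C·R_C − I_E·R_E = 23 − 5.13×1 − 5.16×0.33 = 16.2 V.
V_CE = 16.2 V > 0.2 V confirms active-region operation.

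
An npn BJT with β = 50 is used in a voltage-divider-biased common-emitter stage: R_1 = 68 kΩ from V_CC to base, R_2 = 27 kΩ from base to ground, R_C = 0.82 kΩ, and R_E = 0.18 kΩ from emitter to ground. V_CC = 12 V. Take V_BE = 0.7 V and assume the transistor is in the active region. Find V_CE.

V_CE ≈ 7.2 V

Thevenize the base divider: V_Th = V_CC·R_2/(R_1+R_2) = 12×27/95 = 3.41 V, R_Th = R_1‖R_2 = 19.3 kΩ.
Base-emitter loop: V_Th = I_B·R_Th + V_BE + (β+1)I_B·R_E, so I_B = (3.41 − 0.7) / (19.3 + 51×0.18) = 0.0951 mA.
I_C = β·I_B = 50×0.0951 = 4.75 mA, and I_E = (β+1)I_B = 4.85 mA.
V_CE = V_CC − I_C·R_C − I_E·R_E = 12 − 4.75×0.82 − 4.85×0.18 = 7.23 V.
V_CE = 7.23 V > 0.2 V confirms active-region operation.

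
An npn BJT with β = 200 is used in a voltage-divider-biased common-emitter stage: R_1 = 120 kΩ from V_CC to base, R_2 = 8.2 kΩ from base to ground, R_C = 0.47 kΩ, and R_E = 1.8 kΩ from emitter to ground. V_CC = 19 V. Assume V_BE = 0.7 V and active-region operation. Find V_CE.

Thevenize the base divider: V_Th = V_CC·R_2/(R_1+R_2) = 19×8.2/128 = 1.22 V, R_Th = R_1‖R_2 = 7.68 kΩ.
Base-emitter loop: V_Th = I_B·R_Th + V_BE + (β+1)I_B·R_E, so I_B = (1.22 − 0.7) / (7.68 + 201×1.8) = 0.00139 mA.
I_C = β·I_B = 200×0.00139 = 0.279 mA, and I_E = (β+1)I_B = 0.28 mA.
V_CE = V_CC − I_C·R_C − I_E·R_E = 19 − 0.279×0.47 − 0.28×1.8 = 18.4 V.
V_CE = 18.4 V > 0.2 V confirms active-region operation.

V_CE ≈ 18 V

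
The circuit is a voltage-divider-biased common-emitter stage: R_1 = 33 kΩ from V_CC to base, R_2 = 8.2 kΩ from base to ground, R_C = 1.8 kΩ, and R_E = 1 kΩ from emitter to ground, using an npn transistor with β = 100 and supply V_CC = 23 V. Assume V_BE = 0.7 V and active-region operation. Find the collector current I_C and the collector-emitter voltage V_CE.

Thevenize the base divider: V_Th = V_CC·R_2/(R_1+R_2) = 23×8.2/41.2 = 4.58 V, R_Th = R_1‖R_2 = 6.57 kΩ.
Base-emitter loop: V_Th = I_B·R_Th + V_BE + (β+1)I_B·R_E, so I_B = (4.58 − 0.7) / (6.57 + 101×1) = 0.036 mA.
I_C = β·I_B = 100×0.036 = 3.6 mA, and I_E = (β+1)I_B = 3.64 mA.
V_CE = V_CC − I_C·R_C − I_E·R_E = 23 − 3.6×1.8 − 3.64×1 = 12.9 V.
V_CE = 12.9 V > 0.2 V confirms active-region operation.

I_C ≈ 3.6 mA, V_CE ≈ 13 V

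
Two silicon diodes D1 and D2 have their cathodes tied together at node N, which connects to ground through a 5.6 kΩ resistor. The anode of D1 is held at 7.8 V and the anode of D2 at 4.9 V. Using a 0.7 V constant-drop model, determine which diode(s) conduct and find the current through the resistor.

Assume both conduct. Then node N would need to be at both 7.8−0.7 = 7.1 V and 4.9−0.7 = 4.2 V, which is impossible.
Assume only D1 conducts: V_N = 7.8 − 0.7 = 7.1 V, so I_R = 7.1/5.6 = 1.27 mA.
Check D2: its anode-to-cathode voltage is 4.9 − 7.1 = -2.2 V < 0.7 V, so it is off. The assumption is consistent.

Only D1 conducts; I_R ≈ 1.3 mA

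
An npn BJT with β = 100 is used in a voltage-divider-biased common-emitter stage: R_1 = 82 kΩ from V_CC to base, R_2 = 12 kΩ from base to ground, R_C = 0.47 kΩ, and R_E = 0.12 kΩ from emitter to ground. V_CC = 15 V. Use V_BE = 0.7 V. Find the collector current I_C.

Thevenize the base divider: V_Th = V_CC·R_2/(R_1+R_2) = 15×12/94 = 1.91 V, R_Th = R_1‖R_2 = 10.5 kΩ.
Base-emitter loop: V_Th = I_B·R_Th + V_BE + (β+1)I_B·R_E, so I_B = (1.91 − 0.7) / (10.5 + 101×0.12) = 0.0538 mA.
I_C = β·I_B = 100×0.0538 = 5.38 mA, and I_E = (β+1)I_B = 5.43 mA.
V_CE = V_CC − I_C·R_C − I_E·R_E = 15 − 5.38×0.47 − 5.43×0.12 = 11.8 V.
V_CE = 11.8 V > 0.2 V confirms active-region operation.

I_C ≈ 5.4 mA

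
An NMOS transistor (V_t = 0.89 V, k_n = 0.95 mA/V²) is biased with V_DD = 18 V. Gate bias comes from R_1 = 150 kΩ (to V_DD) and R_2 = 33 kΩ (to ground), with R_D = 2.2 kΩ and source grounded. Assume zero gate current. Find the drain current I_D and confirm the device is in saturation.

I_D ≈ 2.6 mA

V_G = V_DD·R_2/(R_1+R_2) = 18×33/183 = 3.25 V. With the source grounded, V_GS = V_G = 3.25 V.
Assume saturation: I_D = (k_n/2)(V_GS − V_t)² = (0.95/2)×(3.25 − 0.89)² = 0.475×2.36² = 2.64 mA.
V_DS = V_DD − I_D·R_D = 18 − 2.64×2.2 = 12.2 V.
Saturation requires V_DS ≥ V_GS − V_t = 2.36 V; 12.2 ≥ 2.36 ✓.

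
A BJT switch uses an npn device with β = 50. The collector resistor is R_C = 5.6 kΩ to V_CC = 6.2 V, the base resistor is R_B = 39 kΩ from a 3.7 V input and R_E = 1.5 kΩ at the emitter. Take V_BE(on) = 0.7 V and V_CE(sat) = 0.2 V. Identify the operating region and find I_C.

saturation; I_C ≈ 0.84 mA

Assume active: I_B = (3.7 − 0.7)/(39 + 51×1.5) = 0.026 mA, I_C = β·I_B = 1.3 mA.
Then V_CE = 6.2 − 1.3×5.6 − 1.32×1.5 = -3.06 V < 0.2 V — the active assumption fails.
Re-solve with V_CE = 0.2 V. KCL at the emitter: V_E/R_E = (V_BB−0.7−V_E)/R_B + (V_CC−0.2−V_E)/R_C, giving V_E = 1.32 V.
I_C = (V_CC − 0.2 − V_E)/R_C = (6 − 1.32)/5.6 = 0.836 mA.
Check: I_B = (3 − 1.32)/39 = 0.0431 mA, and β·I_B = 2.16 mA > I_C, confirming saturation.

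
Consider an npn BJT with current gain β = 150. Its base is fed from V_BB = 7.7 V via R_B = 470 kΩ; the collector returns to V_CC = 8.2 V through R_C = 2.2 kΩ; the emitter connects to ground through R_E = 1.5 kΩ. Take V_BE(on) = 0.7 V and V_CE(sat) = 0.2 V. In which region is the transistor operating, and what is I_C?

active; I_C ≈ 1.5 mA

Assume active. Base-emitter loop: I_B = (V_BB − V_BE)/(R_B + (β+1)R_E) = (7.7 − 0.7)/(470 + 151×1.5) = 0.0101 mA.
I_C = β·I_B = 150×0.0101 = 1.51 mA.
V_CE = V_CC − I_C·R_C − I_E·R_E = 8.2 − 1.51×2.2 − 1.52×1.5 = 2.61 V > V_CE(sat), so the active-region assumption holds.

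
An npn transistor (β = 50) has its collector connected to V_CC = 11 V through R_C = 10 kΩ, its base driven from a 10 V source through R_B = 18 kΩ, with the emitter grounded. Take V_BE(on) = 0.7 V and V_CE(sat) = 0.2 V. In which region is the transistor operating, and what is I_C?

saturation; I_C ≈ 1.1 mA

Assume active: I_B = (10 − 0.7)/18 = 0.517 mA, giving I_C = β·I_B = 25.8 mA.
But then V_CE = 11 − 25.8×10 = -247 V < V_CE(sat) = 0.2 V — impossible in the active region.
So the transistor is saturated. With V_CE = 0.2 V, I_C = (V_CC − 0.2)/R_C = 10.8/10 = 1.08 mA.
Check: β·I_B = 25.8 mA > I_C = 1.08 mA, confirming saturation.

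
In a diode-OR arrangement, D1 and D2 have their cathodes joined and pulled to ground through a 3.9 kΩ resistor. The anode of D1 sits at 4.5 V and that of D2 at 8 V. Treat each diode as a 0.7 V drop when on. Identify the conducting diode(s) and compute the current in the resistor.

Only D2 conducts; I_R ≈ 1.9 mA

Assume both conduct. Then node N would need to be at both 4.5−0.7 = 3.8 V and 8−0.7 = 7.3 V, which is impossible.
Assume only D2 conducts: V_N = 8 − 0.7 = 7.3 V, so I_R = 7.3/3.9 = 1.87 mA.
Check D1: its anode-to-cathode voltage is 4.5 − 7.3 = -2.8 V < 0.7 V, so it is off. The assumption is consistent.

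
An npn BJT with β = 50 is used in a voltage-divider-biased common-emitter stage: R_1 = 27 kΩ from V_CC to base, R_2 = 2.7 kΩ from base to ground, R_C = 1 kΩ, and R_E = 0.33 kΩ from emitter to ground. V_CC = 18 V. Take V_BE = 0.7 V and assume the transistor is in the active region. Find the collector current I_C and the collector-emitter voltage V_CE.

I_C ≈ 2.4 mA, V_CE ≈ 15 V

Thevenize the base divider: V_Th = V_CC·R_2/(R_1+R_2) = 18×2.7/29.7 = 1.64 V, R_Th = R_1‖R_2 = 2.45 kΩ.
Base-emitter loop: V_Th = I_B·R_Th + V_BE + (β+1)I_B·R_E, so I_B = (1.64 − 0.7) / (2.45 + 51×0.33) = 0.0486 mA.
I_C = β·I_B = 50×0.0486 = 2.43 mA, and I_E = (β+1)I_B = 2.48 mA.
V_CE = V_CC − I_C·R_C − I_E·R_E = 18 − 2.43×1 − 2.48×0.33 = 14.8 V.
V_CE = 14.8 V > 0.2 V confirms active-region operation.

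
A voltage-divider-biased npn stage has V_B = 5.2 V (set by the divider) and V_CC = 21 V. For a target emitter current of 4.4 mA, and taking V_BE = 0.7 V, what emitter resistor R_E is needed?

V_E = V_B − V_BE = 5.2 − 0.7 = 4.5 V.
R_E = V_E / I_E = 4.5 / 4.4 = 1.02 kΩ.

R_E ≈ 1 kΩ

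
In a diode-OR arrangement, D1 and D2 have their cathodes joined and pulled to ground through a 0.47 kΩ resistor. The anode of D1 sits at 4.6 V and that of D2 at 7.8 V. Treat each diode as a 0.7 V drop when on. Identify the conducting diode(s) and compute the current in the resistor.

Assume both conduct. Then node N would need to be at both 4.6−0.7 = 3.9 V and 7.8−0.7 = 7.1 V, which is impossible.
Assume only D2 conducts: V_N = 7.8 − 0.7 = 7.1 V, so I_R = 7.1/0.47 = 15.1 mA.
Check D1: its anode-to-cathode voltage is 4.6 − 7.1 = -2.5 V < 0.7 V, so it is off. The assumption is consistent.

Only D2 conducts; I_R ≈ 15 mA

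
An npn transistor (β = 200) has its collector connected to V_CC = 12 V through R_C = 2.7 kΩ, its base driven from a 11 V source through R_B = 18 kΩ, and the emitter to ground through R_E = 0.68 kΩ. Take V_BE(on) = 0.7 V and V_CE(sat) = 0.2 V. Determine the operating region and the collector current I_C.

Assume active: I_B = (11 − 0.7)/(18 + 201×0.68) = 0.0666 mA, I_C = β·I_B = 13.3 mA.
Then V_CE = 12 − 13.3×2.7 − 13.4×0.68 = -33.1 V < 0.2 V — the active assumption fails.
Re-solve with V_CE = 0.2 V. KCL at the emitter: V_E/R_E = (V_BB−0.7−V_E)/R_B + (V_CC−0.2−V_E)/R_C, giving V_E = 2.61 V.
I_C = (V_CC − 0.2 − V_E)/R_C = (11.8 − 2.61)/2.7 = 3.41 mA.
Check: I_B = (10.3 − 2.61)/18 = 0.427 mA, and β·I_B = 85.5 mA > I_C, confirming saturation.

saturation; I_C ≈ 3.4 mA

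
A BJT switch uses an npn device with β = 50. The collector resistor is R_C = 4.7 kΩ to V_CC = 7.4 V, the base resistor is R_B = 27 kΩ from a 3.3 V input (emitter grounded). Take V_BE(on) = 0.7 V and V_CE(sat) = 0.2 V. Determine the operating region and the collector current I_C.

saturation; I_C ≈ 1.5 mA

Assume active: I_B = (3.3 − 0.7)/27 = 0.0963 mA, giving I_C = β·I_B = 4.81 mA.
But then V_CE = 7.4 − 4.81×4.7 = -15.2 V < V_CE(sat) = 0.2 V — impossible in the active region.
So the transistor is saturated. With V_CE = 0.2 V, I_C = (V_CC − 0.2)/R_C = 7.2/4.7 = 1.53 mA.
Check: β·I_B = 4.81 mA > I_C = 1.53 mA, confirming saturation.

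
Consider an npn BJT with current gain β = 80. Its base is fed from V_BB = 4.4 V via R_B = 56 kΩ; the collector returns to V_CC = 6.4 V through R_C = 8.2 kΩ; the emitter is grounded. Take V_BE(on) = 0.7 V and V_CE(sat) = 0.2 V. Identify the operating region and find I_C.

Assume active: I_B = (4.4 − 0.7)/56 = 0.0661 mA, giving I_C = β·I_B = 5.29 mA.
But then V_CE = 6.4 − 5.29×8.2 = -36.9 V < V_CE(sat) = 0.2 V — impossible in the active region.
So the transistor is saturated. With V_CE = 0.2 V, I_C = (V_CC − 0.2)/R_C = 6.2/8.2 = 0.756 mA.
Check: β·I_B = 5.29 mA > I_C = 0.756 mA, confirming saturation.

saturation; I_C ≈ 0.76 mA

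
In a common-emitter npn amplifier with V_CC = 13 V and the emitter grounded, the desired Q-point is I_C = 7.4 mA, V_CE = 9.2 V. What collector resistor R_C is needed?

R_C ≈ 0.51 kΩ

Collector loop: V_CC = I_C·R_C + V_CE.
R_C = (V_CC − V_CE)/I_C = (13 − 9.2)/7.4 = 0.514 kΩ.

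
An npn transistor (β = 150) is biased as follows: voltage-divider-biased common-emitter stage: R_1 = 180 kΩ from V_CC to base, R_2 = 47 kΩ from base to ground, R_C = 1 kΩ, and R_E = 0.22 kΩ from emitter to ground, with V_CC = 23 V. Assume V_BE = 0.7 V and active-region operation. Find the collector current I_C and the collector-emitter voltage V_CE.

I_C ≈ 8.6 mA, V_CE ≈ 12 V

Thevenize the base divider: V_Th = V_CC·R_2/(R_1+R_2) = 23×47/227 = 4.76 V, R_Th = R_1‖R_2 = 37.3 kΩ.
Base-emitter loop: V_Th = I_B·R_Th + V_BE + (β+1)I_B·R_E, so I_B = (4.76 − 0.7) / (37.3 + 151×0.22) = 0.0576 mA.
I_C = β·I_B = 150×0.0576 = 8.64 mA, and I_E = (β+1)I_B = 8.7 mA.
V_CE = V_CC − I_C·R_C − I_E·R_E = 23 − 8.64×1 − 8.7×0.22 = 12.4 V.
V_CE = 12.4 V > 0.2 V confirms active-region operation.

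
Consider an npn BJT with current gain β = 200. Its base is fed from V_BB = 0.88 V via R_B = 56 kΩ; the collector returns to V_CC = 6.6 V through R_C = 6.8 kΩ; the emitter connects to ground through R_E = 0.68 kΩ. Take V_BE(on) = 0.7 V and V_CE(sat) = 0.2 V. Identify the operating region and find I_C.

Assume active. Base-emitter loop: I_B = (V_BB − V_BE)/(R_B + (β+1)R_E) = (0.88 − 0.7)/(56 + 201×0.68) = 0.000934 mA.
I_C = β·I_B = 200×0.000934 = 0.187 mA.
V_CE = V_CC − I_C·R_C − I_E·R_E = 6.6 − 0.187×6.8 − 0.188×0.68 = 5.2 V > V_CE(sat), so the active-region assumption holds.

active; I_C ≈ 0.19 mA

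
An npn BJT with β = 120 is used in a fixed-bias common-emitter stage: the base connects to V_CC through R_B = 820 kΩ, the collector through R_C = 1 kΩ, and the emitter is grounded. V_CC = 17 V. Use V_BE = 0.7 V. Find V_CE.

Base loop: V_CC = I_B·R_B + V_BE, so I_B = (17 − 0.7)/820 kΩ = 0.0199 mA.
In the active region I_C = β·I_B = 120 × 0.0199 = 2.39 mA.
Collector loop: V_CE = V_CC − I_C·R_C = 17 − 2.39×1 = 14.6 V.
Since V_CE = 14.6 V > V_CE(sat) ≈ 0.2 V, the transistor is in the active region as assumed.

V_CE ≈ 15 V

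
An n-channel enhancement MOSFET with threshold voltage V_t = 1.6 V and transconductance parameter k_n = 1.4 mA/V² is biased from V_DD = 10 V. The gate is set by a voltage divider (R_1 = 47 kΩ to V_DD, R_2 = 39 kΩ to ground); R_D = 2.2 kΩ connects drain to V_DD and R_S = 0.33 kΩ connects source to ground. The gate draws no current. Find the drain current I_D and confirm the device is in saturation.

I_D ≈ 2.8 mA

V_G = V_DD·R_2/(R_1+R_2) = 10×39/86 = 4.53 V.
Assume saturation: I_D = (k_n/2)(V_GS − V_t)² with V_GS = V_G − I_D·R_S = 4.53 − 0.33·I_D.
Substituting gives 0.0762·I_D² − 2.36·I_D + 6.03 = 0, with roots I_D = 2.82 or 28.1 mA.
The root I_D = 28.1 mA gives V_GS = -4.73 V ≤ V_t, so take I_D = 2.82 mA.
Then V_GS = 3.61 V and V_DS = V_DD − I_D(R_D+R_S) = 10 − 2.82×2.53 = 2.88 V.
Saturation requires V_DS ≥ V_GS − V_t = 2.01 V; 2.88 ≥ 2.01 ✓.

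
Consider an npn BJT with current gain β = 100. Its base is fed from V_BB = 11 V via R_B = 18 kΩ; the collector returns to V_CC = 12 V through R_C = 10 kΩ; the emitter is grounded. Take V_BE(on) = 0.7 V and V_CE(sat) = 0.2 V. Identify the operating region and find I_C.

saturation; I_C ≈ 1.2 mA

Assume active: I_B = (11 − 0.7)/18 = 0.572 mA, giving I_C = β·I_B = 57.2 mA.
But then V_CE = 12 − 57.2×10 = -560 V < V_CE(sat) = 0.2 V — impossible in the active region.
So the transistor is saturated. With V_CE = 0.2 V, I_C = (V_CC − 0.2)/R_C = 11.8/10 = 1.18 mA.
Check: β·I_B = 57.2 mA > I_C = 1.18 mA, confirming saturation.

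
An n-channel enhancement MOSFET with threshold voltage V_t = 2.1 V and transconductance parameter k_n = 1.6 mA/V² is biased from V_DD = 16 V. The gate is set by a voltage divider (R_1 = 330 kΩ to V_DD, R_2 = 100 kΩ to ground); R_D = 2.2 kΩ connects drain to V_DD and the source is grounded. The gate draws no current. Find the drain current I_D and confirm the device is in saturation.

V_G = V_DD·R_2/(R_1+R_2) = 16×100/430 = 3.72 V. With the source grounded, V_GS = V_G = 3.72 V.
Assume saturation: I_D = (k_n/2)(V_GS − V_t)² = (1.6/2)×(3.72 − 2.1)² = 0.8×1.62² = 2.1 mA.
V_DS = V_DD − I_D·R_D = 16 − 2.1×2.2 = 11.4 V.
Saturation requires V_DS ≥ V_GS − V_t = 1.62 V; 11.4 ≥ 1.62 ✓.

I_D ≈ 2.1 mA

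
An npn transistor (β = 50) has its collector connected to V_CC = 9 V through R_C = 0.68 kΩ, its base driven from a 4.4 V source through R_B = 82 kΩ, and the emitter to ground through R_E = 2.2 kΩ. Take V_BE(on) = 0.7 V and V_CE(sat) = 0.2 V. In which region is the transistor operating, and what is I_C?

Assume active. Base-emitter loop: I_B = (V_BB − V_BE)/(R_B + (β+1)R_E) = (4.4 − 0.7)/(82 + 51×2.2) = 0.0191 mA.
I_C = β·I_B = 50×0.0191 = 0.953 mA.
V_CE = V_CC − I_C·R_C − I_E·R_E = 9 − 0.953×0.68 − 0.972×2.2 = 6.21 V > V_CE(sat), so the active-region assumption holds.

active; I_C ≈ 0.95 mA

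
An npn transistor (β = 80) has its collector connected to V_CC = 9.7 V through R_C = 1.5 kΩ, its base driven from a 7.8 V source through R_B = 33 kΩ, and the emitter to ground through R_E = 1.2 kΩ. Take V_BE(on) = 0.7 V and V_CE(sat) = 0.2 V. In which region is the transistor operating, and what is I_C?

Assume active: I_B = (7.8 − 0.7)/(33 + 81×1.2) = 0.0545 mA, I_C = β·I_B = 4.36 mA.
Then V_CE = 9.7 − 4.36×1.5 − 4.42×1.2 = -2.14 V < 0.2 V — the active assumption fails.
Re-solve with V_CE = 0.2 V. KCL at the emitter: V_E/R_E = (V_BB−0.7−V_E)/R_B + (V_CC−0.2−V_E)/R_C, giving V_E = 4.28 V.
I_C = (V_CC − 0.2 − V_E)/R_C = (9.5 − 4.28)/1.5 = 3.48 mA.
Check: I_B = (7.1 − 4.28)/33 = 0.0855 mA, and β·I_B = 6.84 mA > I_C, confirming saturation.

saturation; I_C ≈ 3.5 mA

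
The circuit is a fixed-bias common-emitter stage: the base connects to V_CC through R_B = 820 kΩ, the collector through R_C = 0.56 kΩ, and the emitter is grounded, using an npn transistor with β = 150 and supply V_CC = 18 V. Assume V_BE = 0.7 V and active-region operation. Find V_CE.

V_CE ≈ 16 V

Base loop: V_CC = I_B·R_B + V_BE, so I_B = (18 − 0.7)/820 kΩ = 0.0211 mA.
In the active region I_C = β·I_B = 150 × 0.0211 = 3.16 mA.
Collector loop: V_CE = V_CC − I_C·R_C = 18 − 3.16×0.56 = 16.2 V.
Since V_CE = 16.2 V > V_CE(sat) ≈ 0.2 V, the transistor is in the active region as assumed.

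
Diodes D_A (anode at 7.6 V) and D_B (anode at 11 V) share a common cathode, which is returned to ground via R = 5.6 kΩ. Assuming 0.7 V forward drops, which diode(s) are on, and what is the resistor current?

Assume both conduct. Then node N would need to be at both 7.6−0.7 = 6.9 V and 11−0.7 = 10.3 V, which is impossible.
Assume only D_B conducts: V_N = 11 − 0.7 = 10.3 V, so I_R = 10.3/5.6 = 1.84 mA.
Check D_A: its anode-to-cathode voltage is 7.6 − 10.3 = -2.7 V < 0.7 V, so it is off. The assumption is consistent.

Only D_B conducts; I_R ≈ 1.8 mA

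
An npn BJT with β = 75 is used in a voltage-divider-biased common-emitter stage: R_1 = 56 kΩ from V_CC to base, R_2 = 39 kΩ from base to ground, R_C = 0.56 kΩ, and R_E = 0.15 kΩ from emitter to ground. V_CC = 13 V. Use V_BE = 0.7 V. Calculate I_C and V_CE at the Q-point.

I_C ≈ 10 mA, V_CE ≈ 5.8 V

Thevenize the base divider: V_Th = V_CC·R_2/(R_1+R_2) = 13×39/95 = 5.34 V, R_Th = R_1‖R_2 = 23 kΩ.
Base-emitter loop: V_Th = I_B·R_Th + V_BE + (β+1)I_B·R_E, so I_B = (5.34 − 0.7) / (23 + 76×0.15) = 0.135 mA.
I_C = β·I_B = 75×0.135 = 10.1 mA, and I_E = (β+1)I_B = 10.2 mA.
V_CE = V_CC − I_C·R_C − I_E·R_E = 13 − 10.1×0.56 − 10.2×0.15 = 5.8 V.
V_CE = 5.8 V > 0.2 V confirms active-region operation.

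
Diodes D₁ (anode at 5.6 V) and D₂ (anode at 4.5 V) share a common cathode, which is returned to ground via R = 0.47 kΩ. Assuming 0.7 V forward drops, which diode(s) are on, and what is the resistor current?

Assume both conduct. Then node N would need to be at both 5.6−0.7 = 4.9 V and 4.5−0.7 = 3.8 V, which is impossible.
Assume only D₁ conducts: V_N = 5.6 − 0.7 = 4.9 V, so I_R = 4.9/0.47 = 10.4 mA.
Check D₂: its anode-to-cathode voltage is 4.5 − 4.9 = -0.4 V < 0.7 V, so it is off. The assumption is consistent.

Only D₁ conducts; I_R ≈ 10 mA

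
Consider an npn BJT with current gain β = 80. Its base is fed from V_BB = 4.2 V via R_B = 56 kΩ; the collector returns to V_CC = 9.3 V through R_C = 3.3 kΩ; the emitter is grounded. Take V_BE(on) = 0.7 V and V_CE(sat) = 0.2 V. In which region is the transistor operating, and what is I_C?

saturation; I_C ≈ 2.8 mA

Assume active: I_B = (4.2 − 0.7)/56 = 0.0625 mA, giving I_C = β·I_B = 5 mA.
But then V_CE = 9.3 − 5×3.3 = -7.2 V < V_CE(sat) = 0.2 V — impossible in the active region.
So the transistor is saturated. With V_CE = 0.2 V, I_C = (V_CC − 0.2)/R_C = 9.1/3.3 = 2.76 mA.
Check: β·I_B = 5 mA > I_C = 2.76 mA, confirming saturation.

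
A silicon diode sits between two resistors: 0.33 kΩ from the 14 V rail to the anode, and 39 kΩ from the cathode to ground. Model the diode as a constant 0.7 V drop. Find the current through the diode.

I ≈ 0.34 mA

The two resistors are in series with the diode, so KVL gives 14 = I·0.33 + 0.7 + I·39.
I = (14 − 0.7) / (0.33 + 39) kΩ = 13.3 / 39.3 = 0.338 mA.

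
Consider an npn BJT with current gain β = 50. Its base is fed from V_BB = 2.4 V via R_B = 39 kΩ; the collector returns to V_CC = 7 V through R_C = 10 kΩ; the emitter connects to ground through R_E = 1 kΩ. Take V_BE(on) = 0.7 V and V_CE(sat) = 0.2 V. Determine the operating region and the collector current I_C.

saturation; I_C ≈ 0.62 mA

Assume active: I_B = (2.4 − 0.7)/(39 + 51×1) = 0.0189 mA, I_C = β·I_B = 0.944 mA.
Then V_CE = 7 − 0.944×10 − 0.963×1 = -3.41 V < 0.2 V — the active assumption fails.
Re-solve with V_CE = 0.2 V. KCL at the emitter: V_E/R_E = (V_BB−0.7−V_E)/R_B + (V_CC−0.2−V_E)/R_C, giving V_E = 0.643 V.
I_C = (V_CC − 0.2 − V_E)/R_C = (6.8 − 0.643)/10 = 0.616 mA.
Check: I_B = (1.7 − 0.643)/39 = 0.0271 mA, and β·I_B = 1.36 mA > I_C, confirming saturation.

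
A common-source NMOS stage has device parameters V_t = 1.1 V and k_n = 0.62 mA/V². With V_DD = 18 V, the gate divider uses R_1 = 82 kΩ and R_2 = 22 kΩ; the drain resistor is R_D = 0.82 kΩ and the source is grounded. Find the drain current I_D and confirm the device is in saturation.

V_G = V_DD·R_2/(R_1+R_2) = 18×22/104 = 3.81 V. With the source grounded, V_GS = V_G = 3.81 V.
Assume saturation: I_D = (k_n/2)(V_GS − V_t)² = (0.62/2)×(3.81 − 1.1)² = 0.31×2.71² = 2.27 mA.
V_DS = V_DD − I_D·R_D = 18 − 2.27×0.82 = 16.1 V.
Saturation requires V_DS ≥ V_GS − V_t = 2.71 V; 16.1 ≥ 2.71 ✓.

I_D ≈ 2.3 mA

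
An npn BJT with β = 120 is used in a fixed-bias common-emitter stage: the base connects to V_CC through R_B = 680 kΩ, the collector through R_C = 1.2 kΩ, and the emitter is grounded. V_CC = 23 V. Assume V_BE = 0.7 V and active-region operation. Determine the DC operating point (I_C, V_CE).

I_C ≈ 3.9 mA, V_CE ≈ 18 V

Base loop: V_CC = I_B·R_B + V_BE, so I_B = (23 − 0.7)/680 kΩ = 0.0328 mA.
In the active region I_C = β·I_B = 120 × 0.0328 = 3.94 mA.
Collector loop: V_CE = V_CC − I_C·R_C = 23 − 3.94×1.2 = 18.3 V.
Since V_CE = 18.3 V > V_CE(sat) ≈ 0.2 V, the transistor is in the active region as assumed.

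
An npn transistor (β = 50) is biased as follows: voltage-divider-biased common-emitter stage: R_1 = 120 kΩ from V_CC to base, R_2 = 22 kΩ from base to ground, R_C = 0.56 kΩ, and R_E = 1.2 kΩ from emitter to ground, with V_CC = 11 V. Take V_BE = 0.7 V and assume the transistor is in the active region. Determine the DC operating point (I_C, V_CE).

Thevenize the base divider: V_Th = V_CC·R_2/(R_1+R_2) = 11×22/142 = 1.7 V, R_Th = R_1‖R_2 = 18.6 kΩ.
Base-emitter loop: V_Th = I_B·R_Th + V_BE + (β+1)I_B·R_E, so I_B = (1.7 − 0.7) / (18.6 + 51×1.2) = 0.0126 mA.
I_C = β·I_B = 50×0.0126 = 0.629 mA, and I_E = (β+1)I_B = 0.642 mA.
V_CE = V_CC − I_C·R_C − I_E·R_E = 11 − 0.629×0.56 − 0.642×1.2 = 9.88 V.
V_CE = 9.88 V > 0.2 V confirms active-region operation.

I_C ≈ 0.63 mA, V_CE ≈ 9.9 V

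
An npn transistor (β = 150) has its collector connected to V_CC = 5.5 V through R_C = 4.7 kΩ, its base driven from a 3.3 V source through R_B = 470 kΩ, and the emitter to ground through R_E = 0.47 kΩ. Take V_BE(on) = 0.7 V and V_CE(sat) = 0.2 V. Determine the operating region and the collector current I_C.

active; I_C ≈ 0.72 mA

Assume active. Base-emitter loop: I_B = (V_BB − V_BE)/(R_B + (β+1)R_E) = (3.3 − 0.7)/(470 + 151×0.47) = 0.00481 mA.
I_C = β·I_B = 150×0.00481 = 0.721 mA.
V_CE = V_CC − I_C·R_C − I_E·R_E = 5.5 − 0.721×4.7 − 0.726×0.47 = 1.77 V > V_CE(sat), so the active-region assumption holds.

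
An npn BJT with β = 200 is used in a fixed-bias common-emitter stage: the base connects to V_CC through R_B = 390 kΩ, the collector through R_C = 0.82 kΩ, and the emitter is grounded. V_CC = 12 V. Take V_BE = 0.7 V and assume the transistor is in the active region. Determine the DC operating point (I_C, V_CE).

I_C ≈ 5.8 mA, V_CE ≈ 7.2 V

Base loop: V_CC = I_B·R_B + V_BE, so I_B = (12 − 0.7)/390 kΩ = 0.029 mA.
In the active region I_C = β·I_B = 200 × 0.029 = 5.79 mA.
Collector loop: V_CE = V_CC − I_C·R_C = 12 − 5.79×0.82 = 7.25 V.
Since V_CE = 7.25 V > V_CE(sat) ≈ 0.2 V, the transistor is in the active region as assumed.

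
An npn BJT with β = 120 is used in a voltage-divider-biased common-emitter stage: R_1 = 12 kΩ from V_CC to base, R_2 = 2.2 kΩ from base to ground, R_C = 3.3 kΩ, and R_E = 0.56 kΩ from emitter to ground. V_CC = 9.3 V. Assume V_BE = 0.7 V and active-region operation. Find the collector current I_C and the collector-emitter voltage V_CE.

Thevenize the base divider: V_Th = V_CC·R_2/(R_1+R_2) = 9.3×2.2/14.2 = 1.44 V, R_Th = R_1‖R_2 = 1.86 kΩ.
Base-emitter loop: V_Th = I_B·R_Th + V_BE + (β+1)I_B·R_E, so I_B = (1.44 − 0.7) / (1.86 + 121×0.56) = 0.0106 mA.
I_C = β·I_B = 120×0.0106 = 1.28 mA, and I_E = (β+1)I_B = 1.29 mA.
V_CE = V_CC − I_C·R_C − I_E·R_E = 9.3 − 1.28×3.3 − 1.29×0.56 = 4.36 V.
V_CE = 4.36 V > 0.2 V confirms active-region operation.

I_C ≈ 1.3 mA, V_CE ≈ 4.4 V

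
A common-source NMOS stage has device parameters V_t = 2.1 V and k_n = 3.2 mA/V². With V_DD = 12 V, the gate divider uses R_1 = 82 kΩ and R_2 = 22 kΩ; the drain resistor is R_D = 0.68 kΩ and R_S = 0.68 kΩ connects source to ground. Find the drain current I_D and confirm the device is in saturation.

I_D ≈ 0.17 mA

V_G = V_DD·R_2/(R_1+R_2) = 12×22/104 = 2.54 V.
Assume saturation: I_D = (k_n/2)(V_GS − V_t)² with V_GS = V_G − I_D·R_S = 2.54 − 0.68·I_D.
Substituting gives 0.74·I_D² − 1.95·I_D + 0.308 = 0, with roots I_D = 0.168 or 2.47 mA.
The root I_D = 2.47 mA gives V_GS = 0.857 V ≤ V_t, so take I_D = 0.168 mA.
Then V_GS = 2.42 V and V_DS = V_DD − I_D(R_D+R_S) = 12 − 0.168×1.36 = 11.8 V.
Saturation requires V_DS ≥ V_GS − V_t = 0.324 V; 11.8 ≥ 0.324 ✓.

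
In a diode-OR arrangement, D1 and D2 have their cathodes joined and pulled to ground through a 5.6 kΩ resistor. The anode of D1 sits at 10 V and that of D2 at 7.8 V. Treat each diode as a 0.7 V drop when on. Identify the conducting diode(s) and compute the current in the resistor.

Only D1 conducts; I_R ≈ 1.7 mA

Assume both conduct. Then node N would need to be at both 10−0.7 = 9.3 V and 7.8−0.7 = 7.1 V, which is impossible.
Assume only D1 conducts: V_N = 10 − 0.7 = 9.3 V, so I_R = 9.3/5.6 = 1.66 mA.
Check D2: its anode-to-cathode voltage is 7.8 − 9.3 = -1.5 V < 0.7 V, so it is off. The assumption is consistent.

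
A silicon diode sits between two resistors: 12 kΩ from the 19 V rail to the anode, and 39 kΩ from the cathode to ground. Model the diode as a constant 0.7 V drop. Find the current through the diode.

I ≈ 0.36 mA

The two resistors are in series with the diode, so KVL gives 19 = I·12 + 0.7 + I·39.
I = (19 − 0.7) / (12 + 39) kΩ = 18.3 / 51 = 0.359 mA.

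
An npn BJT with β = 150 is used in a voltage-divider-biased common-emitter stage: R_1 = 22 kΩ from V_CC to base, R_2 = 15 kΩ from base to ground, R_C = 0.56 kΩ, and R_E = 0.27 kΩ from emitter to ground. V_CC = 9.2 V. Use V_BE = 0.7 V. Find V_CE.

V_CE ≈ 1.6 V

Thevenize the base divider: V_Th = V_CC·R_2/(R_1+R_2) = 9.2×15/37 = 3.73 V, R_Th = R_1‖R_2 = 8.92 kΩ.
Base-emitter loop: V_Th = I_B·R_Th + V_BE + (β+1)I_B·R_E, so I_B = (3.73 − 0.7) / (8.92 + 151×0.27) = 0.061 mA.
I_C = β·I_B = 150×0.061 = 9.15 mA, and I_E = (β+1)I_B = 9.21 mA.
V_CE = V_CC − I_C·R_C − I_E·R_E = 9.2 − 9.15×0.56 − 9.21×0.27 = 1.59 V.
V_CE = 1.59 V > 0.2 V confirms active-region operation.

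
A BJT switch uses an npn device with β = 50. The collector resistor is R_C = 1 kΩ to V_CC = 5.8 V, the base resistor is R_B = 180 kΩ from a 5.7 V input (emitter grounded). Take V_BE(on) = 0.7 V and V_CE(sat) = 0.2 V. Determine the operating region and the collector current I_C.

active; I_C ≈ 1.4 mA

Assume active. Base-emitter loop: I_B = (V_BB − V_BE)/R_B = (5.7 − 0.7)/180 = 0.0278 mA.
I_C = β·I_B = 50×0.0278 = 1.39 mA.
V_CE = V_CC − I_C·R_C = 5.8 − 1.39×1 = 4.41 V > V_CE(sat), so the active-region assumption holds.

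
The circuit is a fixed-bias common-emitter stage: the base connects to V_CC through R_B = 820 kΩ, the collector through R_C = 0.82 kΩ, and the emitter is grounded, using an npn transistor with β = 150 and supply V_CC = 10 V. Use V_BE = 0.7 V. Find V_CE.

V_CE ≈ 8.6 V

Base loop: V_CC = I_B·R_B + V_BE, so I_B = (10 − 0.7)/820 kΩ = 0.0113 mA.
In the active region I_C = β·I_B = 150 × 0.0113 = 1.7 mA.
Collector loop: V_CE = V_CC − I_C·R_C = 10 − 1.7×0.82 = 8.61 V.
Since V_CE = 8.61 V > V_CE(sat) ≈ 0.2 V, the transistor is in the active region as assumed.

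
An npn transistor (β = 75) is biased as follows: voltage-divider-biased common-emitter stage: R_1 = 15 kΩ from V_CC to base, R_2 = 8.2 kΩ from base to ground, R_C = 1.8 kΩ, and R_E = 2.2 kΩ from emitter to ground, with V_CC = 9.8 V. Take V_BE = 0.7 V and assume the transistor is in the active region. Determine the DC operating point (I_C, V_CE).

I_C ≈ 1.2 mA, V_CE ≈ 5 V

Thevenize the base divider: V_Th = V_CC·R_2/(R_1+R_2) = 9.8×8.2/23.2 = 3.46 V, R_Th = R_1‖R_2 = 5.3 kΩ.
Base-emitter loop: V_Th = I_B·R_Th + V_BE + (β+1)I_B·R_E, so I_B = (3.46 − 0.7) / (5.3 + 76×2.2) = 0.016 mA.
I_C = β·I_B = 75×0.016 = 1.2 mA, and I_E = (β+1)I_B = 1.22 mA.
V_CE = V_CC − I_C·R_C − I_E·R_E = 9.8 − 1.2×1.8 − 1.22×2.2 = 4.96 V.
V_CE = 4.96 V > 0.2 V confirms active-region operation.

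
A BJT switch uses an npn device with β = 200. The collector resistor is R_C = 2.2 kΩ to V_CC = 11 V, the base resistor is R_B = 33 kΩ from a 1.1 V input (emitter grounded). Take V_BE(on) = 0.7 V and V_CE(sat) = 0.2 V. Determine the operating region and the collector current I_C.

active; I_C ≈ 2.4 mA

Assume active. Base-emitter loop: I_B = (V_BB − V_BE)/R_B = (1.1 − 0.7)/33 = 0.0121 mA.
I_C = β·I_B = 200×0.0121 = 2.42 mA.
V_CE = V_CC − I_C·R_C = 11 − 2.42×2.2 = 5.67 V > V_CE(sat), so the active-region assumption holds.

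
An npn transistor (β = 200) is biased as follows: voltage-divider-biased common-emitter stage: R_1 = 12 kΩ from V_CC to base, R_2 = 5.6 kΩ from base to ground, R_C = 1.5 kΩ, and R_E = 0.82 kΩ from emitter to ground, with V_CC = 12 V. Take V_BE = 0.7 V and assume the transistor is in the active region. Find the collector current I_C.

Thevenize the base divider: V_Th = V_CC·R_2/(R_1+R_2) = 12×5.6/17.6 = 3.82 V, R_Th = R_1‖R_2 = 3.82 kΩ.
Base-emitter loop: V_Th = I_B·R_Th + V_BE + (β+1)I_B·R_E, so I_B = (3.82 − 0.7) / (3.82 + 201×0.82) = 0.0185 mA.
I_C = β·I_B = 200×0.0185 = 3.7 mA, and I_E = (β+1)I_B = 3.72 mA.
V_CE = V_CC − I_C·R_C − I_E·R_E = 12 − 3.7×1.5 − 3.72×0.82 = 3.41 V.
V_CE = 3.41 V > 0.2 V confirms active-region operation.

I_C ≈ 3.7 mA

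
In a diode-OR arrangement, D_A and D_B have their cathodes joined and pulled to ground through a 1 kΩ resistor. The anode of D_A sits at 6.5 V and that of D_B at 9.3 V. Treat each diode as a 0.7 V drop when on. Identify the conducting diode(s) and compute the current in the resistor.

Assume both conduct. Then node N would need to be at both 6.5−0.7 = 5.8 V and 9.3−0.7 = 8.6 V, which is impossible.
Assume only D_B conducts: V_N = 9.3 − 0.7 = 8.6 V, so I_R = 8.6/1 = 8.6 mA.
Check D_A: its anode-to-cathode voltage is 6.5 − 8.6 = -2.1 V < 0.7 V, so it is off. The assumption is consistent.

Only D_B conducts; I_R ≈ 8.6 mA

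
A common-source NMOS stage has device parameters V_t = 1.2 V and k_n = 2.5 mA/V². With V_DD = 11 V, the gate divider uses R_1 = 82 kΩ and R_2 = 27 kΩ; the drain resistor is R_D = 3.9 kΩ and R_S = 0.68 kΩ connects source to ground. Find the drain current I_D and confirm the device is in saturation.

V_G = V_DD·R_2/(R_1+R_2) = 11×27/109 = 2.72 V.
Assume saturation: I_D = (k_n/2)(V_GS − V_t)² with V_GS = V_G − I_D·R_S = 2.72 − 0.68·I_D.
Substituting gives 0.578·I_D² − 3.59·I_D + 2.91 = 0, with roots I_D = 0.956 or 5.26 mA.
The root I_D = 5.26 mA gives V_GS = -0.851 V ≤ V_t, so take I_D = 0.956 mA.
Then V_GS = 2.07 V and V_DS = V_DD − I_D(R_D+R_S) = 11 − 0.956×4.58 = 6.62 V.
Saturation requires V_DS ≥ V_GS − V_t = 0.875 V; 6.62 ≥ 0.875 ✓.

I_D ≈ 0.96 mA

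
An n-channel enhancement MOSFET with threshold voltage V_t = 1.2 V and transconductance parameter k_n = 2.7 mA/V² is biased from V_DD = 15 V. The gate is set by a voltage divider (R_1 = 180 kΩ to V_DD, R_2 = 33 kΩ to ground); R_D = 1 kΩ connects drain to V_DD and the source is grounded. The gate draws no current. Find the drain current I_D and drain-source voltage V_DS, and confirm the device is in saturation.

I_D ≈ 1.7 mA, V_DS ≈ 13 V

V_G = V_DD·R_2/(R_1+R_2) = 15×33/213 = 2.32 V. With the source grounded, V_GS = V_G = 2.32 V.
Assume saturation: I_D = (k_n/2)(V_GS − V_t)² = (2.7/2)×(2.32 − 1.2)² = 1.35×1.12² = 1.71 mA.
V_DS = V_DD − I_D·R_D = 15 − 1.71×1 = 13.3 V.
Saturation requires V_DS ≥ V_GS − V_t = 1.12 V; 13.3 ≥ 1.12 ✓.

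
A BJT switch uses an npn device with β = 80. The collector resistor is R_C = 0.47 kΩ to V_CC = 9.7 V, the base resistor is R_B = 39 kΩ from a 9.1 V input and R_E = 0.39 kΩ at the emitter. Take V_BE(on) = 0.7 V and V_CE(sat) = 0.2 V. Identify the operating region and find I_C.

active; I_C ≈ 9.5 mA

Assume active. Base-emitter loop: I_B = (V_BB − V_BE)/(R_B + (β+1)R_E) = (9.1 − 0.7)/(39 + 81×0.39) = 0.119 mA.
I_C = β·I_B = 80×0.119 = 9.52 mA.
V_CE = V_CC − I_C·R_C − I_E·R_E = 9.7 − 9.52×0.47 − 9.64×0.39 = 1.47 V > V_CE(sat), so the active-region assumption holds.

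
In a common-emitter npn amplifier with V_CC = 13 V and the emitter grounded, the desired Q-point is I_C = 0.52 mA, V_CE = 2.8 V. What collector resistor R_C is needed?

Collector loop: V_CC = I_C·R_C + V_CE.
R_C = (V_CC − V_CE)/I_C = (13 − 2.8)/0.52 = 19.6 kΩ.

R_C ≈ 20 kΩ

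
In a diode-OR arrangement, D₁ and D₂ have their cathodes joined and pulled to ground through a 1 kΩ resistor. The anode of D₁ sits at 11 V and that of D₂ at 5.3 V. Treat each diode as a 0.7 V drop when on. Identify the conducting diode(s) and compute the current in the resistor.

Assume both conduct. Then node N would need to be at both 11−0.7 = 10.3 V and 5.3−0.7 = 4.6 V, which is impossible.
Assume only D₁ conducts: V_N = 11 − 0.7 = 10.3 V, so I_R = 10.3/1 = 10.3 mA.
Check D₂: its anode-to-cathode voltage is 5.3 − 10.3 = -5 V < 0.7 V, so it is off. The assumption is consistent.

Only D₁ conducts; I_R ≈ 10 mA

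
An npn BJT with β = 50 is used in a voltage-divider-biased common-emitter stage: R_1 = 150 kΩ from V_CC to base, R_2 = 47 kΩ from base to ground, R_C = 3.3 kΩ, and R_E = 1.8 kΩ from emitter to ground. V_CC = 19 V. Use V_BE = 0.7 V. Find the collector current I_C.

I_C ≈ 1.5 mA

Thevenize the base divider: V_Th = V_CC·R_2/(R_1+R_2) = 19×47/197 = 4.53 V, R_Th = R_1‖R_2 = 35.8 kΩ.
Base-emitter loop: V_Th = I_B·R_Th + V_BE + (β+1)I_B·R_E, so I_B = (4.53 − 0.7) / (35.8 + 51×1.8) = 0.03 mA.
I_C = β·I_B = 50×0.03 = 1.5 mA, and I_E = (β+1)I_B = 1.53 mA.
V_CE = V_CC − I_C·R_C − I_E·R_E = 19 − 1.5×3.3 − 1.53×1.8 = 11.3 V.
V_CE = 11.3 V > 0.2 V confirms active-region operation.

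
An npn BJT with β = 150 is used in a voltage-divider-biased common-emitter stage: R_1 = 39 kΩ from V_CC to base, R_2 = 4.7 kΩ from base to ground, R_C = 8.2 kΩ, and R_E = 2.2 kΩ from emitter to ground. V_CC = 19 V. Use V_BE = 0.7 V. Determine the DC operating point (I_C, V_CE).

I_C ≈ 0.6 mA, V_CE ≈ 13 V

Thevenize the base divider: V_Th = V_CC·R_2/(R_1+R_2) = 19×4.7/43.7 = 2.04 V, R_Th = R_1‖R_2 = 4.19 kΩ.
Base-emitter loop: V_Th = I_B·R_Th + V_BE + (β+1)I_B·R_E, so I_B = (2.04 − 0.7) / (4.19 + 151×2.2) = 0.00399 mA.
I_C = β·I_B = 150×0.00399 = 0.599 mA, and I_E = (β+1)I_B = 0.603 mA.
V_CE = V_CC − I_C·R_C − I_E·R_E = 19 − 0.599×8.2 − 0.603×2.2 = 12.8 V.
V_CE = 12.8 V > 0.2 V confirms active-region operation.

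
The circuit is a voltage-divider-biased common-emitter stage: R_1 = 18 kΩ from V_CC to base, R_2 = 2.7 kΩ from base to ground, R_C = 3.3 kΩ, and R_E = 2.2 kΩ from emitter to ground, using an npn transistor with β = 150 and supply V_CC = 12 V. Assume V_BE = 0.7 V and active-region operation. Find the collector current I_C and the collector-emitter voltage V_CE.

Thevenize the base divider: V_Th = V_CC·R_2/(R_1+R_2) = 12×2.7/20.7 = 1.57 V, R_Th = R_1‖R_2 = 2.35 kΩ.
Base-emitter loop: V_Th = I_B·R_Th + V_BE + (β+1)I_B·R_E, so I_B = (1.57 − 0.7) / (2.35 + 151×2.2) = 0.00259 mA.
I_C = β·I_B = 150×0.00259 = 0.388 mA, and I_E = (β+1)I_B = 0.391 mA.
V_CE = V_CC − I_C·R_C − I_E·R_E = 12 − 0.388×3.3 − 0.391×2.2 = 9.86 V.
V_CE = 9.86 V > 0.2 V confirms active-region operation.

I_C ≈ 0.39 mA, V_CE ≈ 9.9 V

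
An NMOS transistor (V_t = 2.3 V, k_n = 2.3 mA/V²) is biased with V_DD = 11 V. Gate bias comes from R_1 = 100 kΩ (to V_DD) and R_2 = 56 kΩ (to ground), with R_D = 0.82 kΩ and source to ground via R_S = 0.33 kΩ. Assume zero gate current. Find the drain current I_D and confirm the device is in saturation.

V_G = V_DD·R_2/(R_1+R_2) = 11×56/156 = 3.95 V.
Assume saturation: I_D = (k_n/2)(V_GS − V_t)² with V_GS = V_G − I_D·R_S = 3.95 − 0.33·I_D.
Substituting gives 0.125·I_D² − 2.25·I_D + 3.13 = 0, with roots I_D = 1.52 or 16.5 mA.
The root I_D = 16.5 mA gives V_GS = -1.48 V ≤ V_t, so take I_D = 1.52 mA.
Then V_GS = 3.45 V and V_DS = V_DD − I_D(R_D+R_S) = 11 − 1.52×1.15 = 9.26 V.
Saturation requires V_DS ≥ V_GS − V_t = 1.15 V; 9.26 ≥ 1.15 ✓.

I_D ≈ 1.5 mA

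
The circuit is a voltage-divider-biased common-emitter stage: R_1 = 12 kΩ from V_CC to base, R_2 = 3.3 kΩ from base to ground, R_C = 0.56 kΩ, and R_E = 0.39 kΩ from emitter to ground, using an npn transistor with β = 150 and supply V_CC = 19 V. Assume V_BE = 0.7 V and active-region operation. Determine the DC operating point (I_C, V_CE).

Thevenize the base divider: V_Th = V_CC·R_2/(R_1+R_2) = 19×3.3/15.3 = 4.1 V, R_Th = R_1‖R_2 = 2.59 kΩ.
Base-emitter loop: V_Th = I_B·R_Th + V_BE + (β+1)I_B·R_E, so I_B = (4.1 − 0.7) / (2.59 + 151×0.39) = 0.0553 mA.
I_C = β·I_B = 150×0.0553 = 8.29 mA, and I_E = (β+1)I_B = 8.35 mA.
V_CE = V_CC − I_C·R_C − I_E·R_E = 19 − 8.29×0.56 − 8.35×0.39 = 11.1 V.
V_CE = 11.1 V > 0.2 V confirms active-region operation.

I_C ≈ 8.3 mA, V_CE ≈ 11 V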